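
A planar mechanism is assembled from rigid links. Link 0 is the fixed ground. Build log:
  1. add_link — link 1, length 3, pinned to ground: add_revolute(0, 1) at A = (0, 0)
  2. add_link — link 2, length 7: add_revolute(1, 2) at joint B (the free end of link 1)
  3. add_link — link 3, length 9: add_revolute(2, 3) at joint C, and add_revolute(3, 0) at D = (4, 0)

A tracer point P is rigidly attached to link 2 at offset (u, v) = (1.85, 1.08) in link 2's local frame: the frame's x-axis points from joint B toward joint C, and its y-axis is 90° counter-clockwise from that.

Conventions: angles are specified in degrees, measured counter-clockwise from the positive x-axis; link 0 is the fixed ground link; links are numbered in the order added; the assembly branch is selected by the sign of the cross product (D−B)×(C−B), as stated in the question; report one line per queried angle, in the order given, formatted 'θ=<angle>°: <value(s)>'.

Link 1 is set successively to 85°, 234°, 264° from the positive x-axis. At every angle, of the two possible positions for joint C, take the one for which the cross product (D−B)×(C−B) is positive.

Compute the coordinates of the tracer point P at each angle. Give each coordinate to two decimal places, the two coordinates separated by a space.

A=(0,0), D=(4.00,0)
θ=85°: B = A + 3.00·(cos85°, sin85°) = (0.2615, 2.9886)
θ=85°: |BD| = 4.7863
θ=85°: circle(B,7.00) ∩ circle(D,9.00): a=-0.9498, h=6.9353
θ=85°:   candidates: C₊=(3.8500,8.9988) cross=33.194; C₋=(-4.8108,-1.8355) cross=-33.194
θ=85°:   branch + wants cross > 0 → take C=(3.8500,8.9988) (cross=33.194)
θ=85°: ex = (C−B)/|BC| = (0.5127,0.8586); ey = (-0.8586,0.5127)
θ=85°: P = B + 1.85·ex + 1.08·ey = (0.2826,5.1307)
θ=234°: B = A + 3.00·(cos234°, sin234°) = (-1.7634, -2.4271)
θ=234°: |BD| = 6.2535
θ=234°: circle(B,7.00) ∩ circle(D,9.00): a=0.5682, h=6.9769
θ=234°:   candidates: C₊=(-3.9475,4.2235) cross=43.630; C₋=(1.4681,-8.6365) cross=-43.630
θ=234°:   branch + wants cross > 0 → take C=(-3.9475,4.2235) (cross=43.630)
θ=234°: ex = (C−B)/|BC| = (-0.3120,0.9501); ey = (-0.9501,-0.3120)
θ=234°: P = B + 1.85·ex + 1.08·ey = (-3.3667,-1.0064)
θ=264°: B = A + 3.00·(cos264°, sin264°) = (-0.3136, -2.9836)
θ=264°: |BD| = 5.2449
θ=264°: circle(B,7.00) ∩ circle(D,9.00): a=-0.4282, h=6.9869
θ=264°:   candidates: C₊=(-4.6402,2.5192) cross=36.645; C₋=(3.3088,-8.9734) cross=-36.645
θ=264°:   branch + wants cross > 0 → take C=(-4.6402,2.5192) (cross=36.645)
θ=264°: ex = (C−B)/|BC| = (-0.6181,0.7861); ey = (-0.7861,-0.6181)
θ=264°: P = B + 1.85·ex + 1.08·ey = (-2.3061,-2.1968)

θ=85°: 0.28 5.13
θ=234°: -3.37 -1.01
θ=264°: -2.31 -2.20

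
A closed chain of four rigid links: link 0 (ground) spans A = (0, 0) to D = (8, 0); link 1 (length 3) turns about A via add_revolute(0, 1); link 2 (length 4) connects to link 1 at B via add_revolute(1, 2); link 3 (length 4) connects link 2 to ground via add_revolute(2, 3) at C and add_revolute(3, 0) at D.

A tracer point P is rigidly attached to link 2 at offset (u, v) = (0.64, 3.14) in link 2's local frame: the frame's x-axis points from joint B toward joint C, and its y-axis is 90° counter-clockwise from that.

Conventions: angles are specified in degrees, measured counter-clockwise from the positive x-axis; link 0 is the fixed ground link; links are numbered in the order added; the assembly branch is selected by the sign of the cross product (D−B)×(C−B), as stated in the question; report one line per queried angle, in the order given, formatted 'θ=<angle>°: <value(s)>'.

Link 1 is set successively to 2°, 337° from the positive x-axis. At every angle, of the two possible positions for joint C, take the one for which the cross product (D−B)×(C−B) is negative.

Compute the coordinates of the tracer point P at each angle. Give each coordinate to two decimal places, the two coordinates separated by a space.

A=(0,0), D=(8.00,0)
θ=2°: B = A + 3.00·(cos2°, sin2°) = (2.9982, 0.1047)
θ=2°: |BD| = 5.0029
θ=2°: circle(B,4.00) ∩ circle(D,4.00): a=2.5015, h=3.1213
θ=2°:   candidates: C₊=(5.5644,3.1730) cross=15.616; C₋=(5.4338,-3.0683) cross=-15.616
θ=2°:   branch - wants cross < 0 → take C=(5.4338,-3.0683) (cross=-15.616)
θ=2°: ex = (C−B)/|BC| = (0.6089,-0.7932); ey = (0.7932,0.6089)
θ=2°: P = B + 0.64·ex + 3.14·ey = (5.8787,1.5090)
θ=337°: B = A + 3.00·(cos337°, sin337°) = (2.7615, -1.1722)
θ=337°: |BD| = 5.3680
θ=337°: circle(B,4.00) ∩ circle(D,4.00): a=2.6840, h=2.9658
θ=337°:   candidates: C₊=(4.7331,2.3081) cross=15.921; C₋=(6.0284,-3.4803) cross=-15.921
θ=337°:   branch - wants cross < 0 → take C=(6.0284,-3.4803) (cross=-15.921)
θ=337°: ex = (C−B)/|BC| = (0.8167,-0.5770); ey = (0.5770,0.8167)
θ=337°: P = B + 0.64·ex + 3.14·ey = (5.0961,1.0230)

θ=2°: 5.88 1.51
θ=337°: 5.10 1.02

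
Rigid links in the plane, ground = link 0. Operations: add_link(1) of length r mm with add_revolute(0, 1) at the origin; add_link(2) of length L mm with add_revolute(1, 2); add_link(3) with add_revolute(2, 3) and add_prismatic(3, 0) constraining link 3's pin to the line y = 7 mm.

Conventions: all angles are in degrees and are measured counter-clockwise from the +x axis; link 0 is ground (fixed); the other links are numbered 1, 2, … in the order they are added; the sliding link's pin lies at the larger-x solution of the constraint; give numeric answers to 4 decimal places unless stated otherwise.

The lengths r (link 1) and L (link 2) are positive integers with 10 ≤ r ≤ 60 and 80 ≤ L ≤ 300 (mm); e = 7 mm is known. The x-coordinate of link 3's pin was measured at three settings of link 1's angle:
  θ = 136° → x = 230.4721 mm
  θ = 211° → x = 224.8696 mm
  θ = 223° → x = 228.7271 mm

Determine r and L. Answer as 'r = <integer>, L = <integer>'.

constraint per measurement: (x − r cos θ)² + (r sin θ − e)² = L²
subtracting the θ₁ and θ₂ equations cancels the r² and L² terms:
r = (x₁² − x₂²) / (2[(x₁cos θ₁ + e sin θ₁) − (x₂cos θ₂ + e sin θ₂)]) = 36.0003 → r = 36
L² = (x₁ − r cos θ₁)² + (r sin θ₁ − e)² = 66048.9994 → L = 257.0000 → L = 257
check at θ₃=223°: x = 228.7271 (printed 228.7271) ✓

r = 36, L = 257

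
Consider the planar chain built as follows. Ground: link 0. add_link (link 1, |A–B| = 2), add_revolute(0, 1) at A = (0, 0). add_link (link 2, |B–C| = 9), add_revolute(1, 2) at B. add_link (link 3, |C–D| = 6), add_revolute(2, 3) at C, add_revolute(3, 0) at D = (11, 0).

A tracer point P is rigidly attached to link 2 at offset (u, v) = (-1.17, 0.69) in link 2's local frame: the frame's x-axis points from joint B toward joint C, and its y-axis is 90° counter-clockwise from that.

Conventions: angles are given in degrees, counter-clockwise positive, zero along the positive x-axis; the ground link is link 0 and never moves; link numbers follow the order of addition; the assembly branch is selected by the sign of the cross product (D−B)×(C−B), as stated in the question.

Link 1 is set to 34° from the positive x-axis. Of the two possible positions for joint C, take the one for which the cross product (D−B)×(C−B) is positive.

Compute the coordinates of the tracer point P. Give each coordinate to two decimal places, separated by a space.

A=(0,0), D=(11.00,0)
B = A + 2.00·(cos34°, sin34°) = (1.6581, 1.1184)
|BD| = 9.4086
circle(B,9.00) ∩ circle(D,6.00): a=7.0957, h=5.5363
  candidates: C₊=(9.3616,5.7720) cross=52.089; C₋=(8.0454,-5.2221) cross=-52.089
  branch + wants cross > 0 → take C=(9.3616,5.7720) (cross=52.089)
ex = (C−B)/|BC| = (0.8559,0.5171); ey = (-0.5171,0.8559)
P = B + -1.17·ex + 0.69·ey = (0.2998,1.1040)

0.30 1.10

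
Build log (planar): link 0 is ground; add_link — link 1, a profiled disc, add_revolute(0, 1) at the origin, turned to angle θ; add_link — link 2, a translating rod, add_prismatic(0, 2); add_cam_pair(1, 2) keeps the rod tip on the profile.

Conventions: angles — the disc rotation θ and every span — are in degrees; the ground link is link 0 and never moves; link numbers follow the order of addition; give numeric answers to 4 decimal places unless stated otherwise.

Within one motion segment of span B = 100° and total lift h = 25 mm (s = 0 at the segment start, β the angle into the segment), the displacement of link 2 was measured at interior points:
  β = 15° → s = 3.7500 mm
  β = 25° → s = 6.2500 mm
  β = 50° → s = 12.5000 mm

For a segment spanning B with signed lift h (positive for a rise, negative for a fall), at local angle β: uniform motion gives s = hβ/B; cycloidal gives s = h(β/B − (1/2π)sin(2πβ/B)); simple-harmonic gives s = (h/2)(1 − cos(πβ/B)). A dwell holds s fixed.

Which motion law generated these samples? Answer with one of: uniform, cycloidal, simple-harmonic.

candidates at β/B = r: uniform s = h·r (linear in β); cycloidal s = h·(r − sin(2πr)/(2π)); simple-harmonic s = (h/2)(1 − cos(πr))
β=15°: printed 3.7500 | uniform 3.7500, cycloidal 0.5310, simple-harmonic 1.3624
β=25°: printed 6.2500 | uniform 6.2500, cycloidal 2.2711, simple-harmonic 3.6612
β=50°: printed 12.5000 | uniform 12.5000, cycloidal 12.5000, simple-harmonic 12.5000
only one law matches every sample → uniform

uniform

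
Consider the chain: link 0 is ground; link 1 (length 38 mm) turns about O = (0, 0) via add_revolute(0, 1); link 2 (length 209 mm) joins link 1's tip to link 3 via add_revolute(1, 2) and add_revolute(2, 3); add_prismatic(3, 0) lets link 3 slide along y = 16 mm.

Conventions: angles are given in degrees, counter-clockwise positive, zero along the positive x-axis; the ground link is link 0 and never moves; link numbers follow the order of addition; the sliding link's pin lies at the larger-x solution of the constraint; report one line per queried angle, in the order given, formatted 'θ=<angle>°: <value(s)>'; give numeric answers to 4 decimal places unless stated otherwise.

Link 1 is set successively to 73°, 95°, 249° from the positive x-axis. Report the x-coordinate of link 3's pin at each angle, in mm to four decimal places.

geometry: r = 38 mm, L = 209 mm, e = 16 mm
θ=73°: crank pin P = (r cos θ, r sin θ) = (11.110125, 36.339581)
θ=73°: h = r sin θ − e = 36.339581 − 16 = 20.339581
θ=73°: x = r cos θ + √(L² − h²) = 11.110125 + 208.007936 = 219.118061
θ=95°: crank pin P = (r cos θ, r sin θ) = (-3.311918, 37.855399)
θ=95°: h = r sin θ − e = 37.855399 − 16 = 21.855399
θ=95°: x = r cos θ + √(L² − h²) = -3.311918 + 207.854135 = 204.542217
θ=249°: crank pin P = (r cos θ, r sin θ) = (-13.617982, -35.476056)
θ=249°: h = r sin θ − e = -35.476056 − 16 = -51.476056
θ=249°: x = r cos θ + √(L² − h²) = -13.617982 + 202.561634 = 188.943652

θ=73°: 219.1181
θ=95°: 204.5422
θ=249°: 188.9437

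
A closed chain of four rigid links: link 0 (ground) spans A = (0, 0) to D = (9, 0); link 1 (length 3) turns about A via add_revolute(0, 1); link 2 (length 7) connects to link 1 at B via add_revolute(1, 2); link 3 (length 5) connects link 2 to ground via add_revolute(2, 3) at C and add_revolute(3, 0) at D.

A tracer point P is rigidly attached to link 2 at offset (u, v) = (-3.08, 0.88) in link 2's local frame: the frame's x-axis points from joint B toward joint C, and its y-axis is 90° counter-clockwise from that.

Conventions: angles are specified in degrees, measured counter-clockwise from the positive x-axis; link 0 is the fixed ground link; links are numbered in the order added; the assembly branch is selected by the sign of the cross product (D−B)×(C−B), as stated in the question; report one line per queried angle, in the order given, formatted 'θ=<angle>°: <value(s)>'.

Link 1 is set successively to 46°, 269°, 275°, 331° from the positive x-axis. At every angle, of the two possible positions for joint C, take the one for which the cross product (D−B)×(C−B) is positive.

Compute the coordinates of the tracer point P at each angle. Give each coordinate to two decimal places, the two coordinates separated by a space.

A=(0,0), D=(9.00,0)
θ=46°: B = A + 3.00·(cos46°, sin46°) = (2.0840, 2.1580)
θ=46°: |BD| = 7.2449
θ=46°: circle(B,7.00) ∩ circle(D,5.00): a=5.2788, h=4.5972
θ=46°:   candidates: C₊=(8.4925,4.9742) cross=33.306; C₋=(5.7538,-3.8029) cross=-33.306
θ=46°:   branch + wants cross > 0 → take C=(8.4925,4.9742) (cross=33.306)
θ=46°: ex = (C−B)/|BC| = (0.9155,0.4023); ey = (-0.4023,0.9155)
θ=46°: P = B + -3.08·ex + 0.88·ey = (-1.0898,1.7246)
θ=269°: B = A + 3.00·(cos269°, sin269°) = (-0.0524, -2.9995)
θ=269°: |BD| = 9.5364
θ=269°: circle(B,7.00) ∩ circle(D,5.00): a=6.0265, h=3.5610
θ=269°:   candidates: C₊=(4.5482,2.2763) cross=33.959; C₋=(6.7884,-4.4843) cross=-33.959
θ=269°:   branch + wants cross > 0 → take C=(4.5482,2.2763) (cross=33.959)
θ=269°: ex = (C−B)/|BC| = (0.6572,0.7537); ey = (-0.7537,0.6572)
θ=269°: P = B + -3.08·ex + 0.88·ey = (-2.7399,-4.7426)
θ=275°: B = A + 3.00·(cos275°, sin275°) = (0.2615, -2.9886)
θ=275°: |BD| = 9.2355
θ=275°: circle(B,7.00) ∩ circle(D,5.00): a=5.9171, h=3.7401
θ=275°:   candidates: C₊=(4.6499,2.4650) cross=34.541; C₋=(7.0705,-4.6127) cross=-34.541
θ=275°:   branch + wants cross > 0 → take C=(4.6499,2.4650) (cross=34.541)
θ=275°: ex = (C−B)/|BC| = (0.6269,0.7791); ey = (-0.7791,0.6269)
θ=275°: P = B + -3.08·ex + 0.88·ey = (-2.3550,-4.8365)
θ=331°: B = A + 3.00·(cos331°, sin331°) = (2.6239, -1.4544)
θ=331°: |BD| = 6.5399
θ=331°: circle(B,7.00) ∩ circle(D,5.00): a=5.1048, h=4.7896
θ=331°:   candidates: C₊=(6.5357,4.3505) cross=31.324; C₋=(8.6660,-4.9888) cross=-31.324
θ=331°:   branch + wants cross > 0 → take C=(6.5357,4.3505) (cross=31.324)
θ=331°: ex = (C−B)/|BC| = (0.5588,0.8293); ey = (-0.8293,0.5588)
θ=331°: P = B + -3.08·ex + 0.88·ey = (0.1729,-3.5168)

θ=46°: -1.09 1.72
θ=269°: -2.74 -4.74
θ=275°: -2.36 -4.84
θ=331°: 0.17 -3.52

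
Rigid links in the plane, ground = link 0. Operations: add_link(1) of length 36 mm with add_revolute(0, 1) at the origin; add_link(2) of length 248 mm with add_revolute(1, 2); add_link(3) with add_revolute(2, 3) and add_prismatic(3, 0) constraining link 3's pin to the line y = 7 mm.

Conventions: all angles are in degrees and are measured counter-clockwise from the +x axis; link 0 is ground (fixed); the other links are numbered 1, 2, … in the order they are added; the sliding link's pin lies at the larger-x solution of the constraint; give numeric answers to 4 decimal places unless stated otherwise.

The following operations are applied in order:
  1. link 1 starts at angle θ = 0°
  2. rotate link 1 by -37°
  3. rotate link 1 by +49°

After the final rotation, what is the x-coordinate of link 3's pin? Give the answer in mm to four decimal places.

geometry: r = 36 mm, L = 248 mm, e = 7 mm; θ starts at 0°
rotate link 1 by -37°: θ ← 0° -37° = -37°
rotate link 1 by +49°: θ ← -37° +49° = 12°
crank pin P = (r cos θ, r sin θ) = (35.213314, 7.484821)
h = r sin θ − e = 7.484821 − 7 = 0.484821
x = r cos θ + √(L² − h²) = 35.213314 + 247.999526 = 283.212840

283.2128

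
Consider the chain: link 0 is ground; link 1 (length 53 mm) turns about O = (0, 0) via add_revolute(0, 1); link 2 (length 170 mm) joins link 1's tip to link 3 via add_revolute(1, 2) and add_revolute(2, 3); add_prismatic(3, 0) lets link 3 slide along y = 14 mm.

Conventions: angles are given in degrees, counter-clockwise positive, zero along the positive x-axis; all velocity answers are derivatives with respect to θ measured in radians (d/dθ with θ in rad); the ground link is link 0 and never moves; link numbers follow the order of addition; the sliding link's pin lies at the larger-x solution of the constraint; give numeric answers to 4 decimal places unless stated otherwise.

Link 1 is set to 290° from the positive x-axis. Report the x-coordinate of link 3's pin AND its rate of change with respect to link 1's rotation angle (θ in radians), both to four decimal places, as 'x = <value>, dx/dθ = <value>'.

geometry: r = 53 mm, L = 170 mm, e = 14 mm
crank pin P = (r cos θ, r sin θ) = (18.127068, -49.803709)
h = r sin θ − e = -49.803709 − 14 = -63.803709
x = r cos θ + √(L² − h²) = 18.127068 + 157.572481 = 175.699548
dx/dθ = −r sin θ − h·r cos θ/√(L² − h²) (θ in radians; h = -63.803709) = 57.143659

x = 175.6995, dx/dθ = 57.1437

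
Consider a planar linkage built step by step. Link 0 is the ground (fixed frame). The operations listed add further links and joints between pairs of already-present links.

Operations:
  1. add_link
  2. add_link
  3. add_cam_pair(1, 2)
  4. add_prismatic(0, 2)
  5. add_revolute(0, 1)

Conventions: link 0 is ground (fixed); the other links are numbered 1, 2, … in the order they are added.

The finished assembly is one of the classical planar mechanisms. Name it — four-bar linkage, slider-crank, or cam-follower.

links: 3 (incl. ground); joints: 1 revolute, 1 prismatic, 1 higher (cam) pair, forming one closed loop
3 links, revolute + prismatic + higher pair in one loop → cam-follower

cam-follower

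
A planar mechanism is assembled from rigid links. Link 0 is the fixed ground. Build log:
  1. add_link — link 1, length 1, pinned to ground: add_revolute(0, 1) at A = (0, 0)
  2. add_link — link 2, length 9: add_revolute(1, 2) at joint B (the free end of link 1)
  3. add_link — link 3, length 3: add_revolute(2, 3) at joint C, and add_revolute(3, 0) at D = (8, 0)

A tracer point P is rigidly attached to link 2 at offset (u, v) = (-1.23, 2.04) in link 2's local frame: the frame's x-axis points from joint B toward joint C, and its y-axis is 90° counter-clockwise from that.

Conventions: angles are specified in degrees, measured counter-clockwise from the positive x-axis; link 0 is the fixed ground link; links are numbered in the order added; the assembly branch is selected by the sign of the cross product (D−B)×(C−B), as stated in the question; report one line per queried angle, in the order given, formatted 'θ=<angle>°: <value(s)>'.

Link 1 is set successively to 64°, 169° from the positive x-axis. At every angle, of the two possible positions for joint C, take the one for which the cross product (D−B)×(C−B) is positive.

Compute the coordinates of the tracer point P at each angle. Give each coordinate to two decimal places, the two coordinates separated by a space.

A=(0,0), D=(8.00,0)
θ=64°: B = A + 1.00·(cos64°, sin64°) = (0.4384, 0.8988)
θ=64°: |BD| = 7.6149
θ=64°: circle(B,9.00) ∩ circle(D,3.00): a=8.5350, h=2.8554
θ=64°:   candidates: C₊=(9.2508,2.7268) cross=21.743; C₋=(8.5767,-2.9440) cross=-21.743
θ=64°:   branch + wants cross > 0 → take C=(9.2508,2.7268) (cross=21.743)
θ=64°: ex = (C−B)/|BC| = (0.9792,0.2031); ey = (-0.2031,0.9792)
θ=64°: P = B + -1.23·ex + 2.04·ey = (-1.1803,2.6464)
θ=169°: B = A + 1.00·(cos169°, sin169°) = (-0.9816, 0.1908)
θ=169°: |BD| = 8.9837
θ=169°: circle(B,9.00) ∩ circle(D,3.00): a=8.4991, h=2.9606
θ=169°:   candidates: C₊=(7.5784,2.9702) cross=26.597; C₋=(7.4527,-2.9497) cross=-26.597
θ=169°:   branch + wants cross > 0 → take C=(7.5784,2.9702) (cross=26.597)
θ=169°: ex = (C−B)/|BC| = (0.9511,0.3088); ey = (-0.3088,0.9511)
θ=169°: P = B + -1.23·ex + 2.04·ey = (-2.7815,1.7512)

θ=64°: -1.18 2.65
θ=169°: -2.78 1.75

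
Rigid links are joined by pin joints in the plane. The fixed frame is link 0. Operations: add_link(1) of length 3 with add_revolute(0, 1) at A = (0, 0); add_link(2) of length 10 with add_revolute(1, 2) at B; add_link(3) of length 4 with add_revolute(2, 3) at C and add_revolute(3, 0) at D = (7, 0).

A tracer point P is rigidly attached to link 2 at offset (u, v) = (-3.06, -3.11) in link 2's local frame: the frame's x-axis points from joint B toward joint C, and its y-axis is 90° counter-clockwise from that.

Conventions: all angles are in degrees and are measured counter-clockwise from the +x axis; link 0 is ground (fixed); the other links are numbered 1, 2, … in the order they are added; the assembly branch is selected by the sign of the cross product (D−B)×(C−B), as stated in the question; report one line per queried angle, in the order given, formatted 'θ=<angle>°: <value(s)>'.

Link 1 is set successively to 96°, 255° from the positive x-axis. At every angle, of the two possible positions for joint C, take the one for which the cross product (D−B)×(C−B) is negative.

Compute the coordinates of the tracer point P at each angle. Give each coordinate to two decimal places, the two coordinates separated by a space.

A=(0,0), D=(7.00,0)
θ=96°: B = A + 3.00·(cos96°, sin96°) = (-0.3136, 2.9836)
θ=96°: |BD| = 7.8987
θ=96°: circle(B,10.00) ∩ circle(D,4.00): a=9.2667, h=3.7588
θ=96°:   candidates: C₊=(9.6864,2.9637) cross=29.690; C₋=(6.8468,-3.9971) cross=-29.690
θ=96°:   branch - wants cross < 0 → take C=(6.8468,-3.9971) (cross=-29.690)
θ=96°: ex = (C−B)/|BC| = (0.7160,-0.6981); ey = (0.6981,0.7160)
θ=96°: P = B + -3.06·ex + -3.11·ey = (-4.6756,2.8928)
θ=255°: B = A + 3.00·(cos255°, sin255°) = (-0.7765, -2.8978)
θ=255°: |BD| = 8.2988
θ=255°: circle(B,10.00) ∩ circle(D,4.00): a=9.2104, h=3.8947
θ=255°:   candidates: C₊=(6.4942,3.9679) cross=32.322; C₋=(9.2141,-3.3313) cross=-32.322
θ=255°:   branch - wants cross < 0 → take C=(9.2141,-3.3313) (cross=-32.322)
θ=255°: ex = (C−B)/|BC| = (0.9991,-0.0434); ey = (0.0434,0.9991)
θ=255°: P = B + -3.06·ex + -3.11·ey = (-3.9684,-5.8722)

θ=96°: -4.68 2.89
θ=255°: -3.97 -5.87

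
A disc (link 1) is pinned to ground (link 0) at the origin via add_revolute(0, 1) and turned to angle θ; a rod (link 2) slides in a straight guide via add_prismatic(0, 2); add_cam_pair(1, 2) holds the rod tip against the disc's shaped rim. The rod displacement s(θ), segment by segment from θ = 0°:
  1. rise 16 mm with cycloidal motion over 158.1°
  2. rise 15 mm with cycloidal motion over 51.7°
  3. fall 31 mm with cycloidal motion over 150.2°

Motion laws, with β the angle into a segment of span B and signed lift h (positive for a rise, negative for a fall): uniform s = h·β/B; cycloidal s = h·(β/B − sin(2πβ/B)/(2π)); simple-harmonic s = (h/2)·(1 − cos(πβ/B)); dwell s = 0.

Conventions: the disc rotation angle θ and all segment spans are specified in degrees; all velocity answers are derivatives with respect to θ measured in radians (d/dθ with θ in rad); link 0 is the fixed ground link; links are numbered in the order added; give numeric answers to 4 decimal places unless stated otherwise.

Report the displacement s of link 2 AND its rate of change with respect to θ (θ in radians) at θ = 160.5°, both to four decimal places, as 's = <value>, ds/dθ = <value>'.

segment 1 (0° to 158.1°, cycloidal, h = 16) is passed completely: s = 0.0000 + (16) = 16.0000
θ = 160.5° falls in segment 2 (158.1° to 209.8°, cycloidal, h = 15): β = 160.5 − 158.1 = 2.4°, B = 51.7°; Δs = 15·(0.0464 − sin(2π·0.0464)/(2π)) = 0.0098; s = 16.0000 + 0.0098 = 16.0098
velocity in seg [158.1°–209.8°] (cycloidal), θ in radians: β = 2.4° = 0.0419 rad, B = 51.7° = 0.9023 rad; ds/dθ = (h/B)(1 − cos(2πβ/B)) = (15/0.9023)(1 − cos(2π·0.0464)) = 0.702123 mm/rad

s = 16.0098, ds/dθ = 0.7021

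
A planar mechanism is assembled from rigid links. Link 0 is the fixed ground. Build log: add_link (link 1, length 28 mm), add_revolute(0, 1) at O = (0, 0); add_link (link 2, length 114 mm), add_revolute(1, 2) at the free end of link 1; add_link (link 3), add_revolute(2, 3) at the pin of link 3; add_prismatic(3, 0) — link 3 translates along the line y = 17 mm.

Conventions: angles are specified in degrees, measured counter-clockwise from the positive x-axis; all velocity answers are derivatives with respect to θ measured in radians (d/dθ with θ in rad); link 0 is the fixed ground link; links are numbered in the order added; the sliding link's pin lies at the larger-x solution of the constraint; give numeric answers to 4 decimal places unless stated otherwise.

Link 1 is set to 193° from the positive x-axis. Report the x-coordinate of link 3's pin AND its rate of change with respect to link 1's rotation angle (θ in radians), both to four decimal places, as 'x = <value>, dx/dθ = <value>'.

geometry: r = 28 mm, L = 114 mm, e = 17 mm
crank pin P = (r cos θ, r sin θ) = (-27.282362, -6.298630)
h = r sin θ − e = -6.298630 − 17 = -23.298630
x = r cos θ + √(L² − h²) = -27.282362 + 111.593790 = 84.311428
dx/dθ = −r sin θ − h·r cos θ/√(L² − h²) (θ in radians; h = -23.298630) = 0.602599

x = 84.3114, dx/dθ = 0.6026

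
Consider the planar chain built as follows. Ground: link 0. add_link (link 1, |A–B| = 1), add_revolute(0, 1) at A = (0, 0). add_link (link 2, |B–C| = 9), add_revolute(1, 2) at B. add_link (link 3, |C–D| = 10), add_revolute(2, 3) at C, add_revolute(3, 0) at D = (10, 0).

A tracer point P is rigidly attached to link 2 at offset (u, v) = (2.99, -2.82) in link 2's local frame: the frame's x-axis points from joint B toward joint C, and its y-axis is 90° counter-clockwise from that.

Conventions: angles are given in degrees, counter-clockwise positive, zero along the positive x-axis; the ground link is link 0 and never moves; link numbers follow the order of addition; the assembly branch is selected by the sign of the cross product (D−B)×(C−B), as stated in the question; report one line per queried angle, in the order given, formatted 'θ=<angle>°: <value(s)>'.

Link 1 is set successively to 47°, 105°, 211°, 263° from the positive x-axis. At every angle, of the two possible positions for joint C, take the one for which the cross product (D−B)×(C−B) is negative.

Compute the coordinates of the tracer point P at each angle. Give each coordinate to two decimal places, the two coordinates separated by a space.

A=(0,0), D=(10.00,0)
θ=47°: B = A + 1.00·(cos47°, sin47°) = (0.6820, 0.7314)
θ=47°: |BD| = 9.3467
θ=47°: circle(B,9.00) ∩ circle(D,10.00): a=3.6569, h=8.2236
θ=47°:   candidates: C₊=(4.9712,8.6436) cross=76.863; C₋=(3.6842,-7.7531) cross=-76.863
θ=47°:   branch - wants cross < 0 → take C=(3.6842,-7.7531) (cross=-76.863)
θ=47°: ex = (C−B)/|BC| = (0.3336,-0.9427); ey = (0.9427,0.3336)
θ=47°: P = B + 2.99·ex + -2.82·ey = (-0.9791,-3.0281)
θ=105°: B = A + 1.00·(cos105°, sin105°) = (-0.2588, 0.9659)
θ=105°: |BD| = 10.3042
θ=105°: circle(B,9.00) ∩ circle(D,10.00): a=4.2301, h=7.9439
θ=105°:   candidates: C₊=(4.6974,8.4783) cross=81.856; C₋=(3.2080,-7.3396) cross=-81.856
θ=105°:   branch - wants cross < 0 → take C=(3.2080,-7.3396) (cross=-81.856)
θ=105°: ex = (C−B)/|BC| = (0.3852,-0.9228); ey = (0.9228,0.3852)
θ=105°: P = B + 2.99·ex + -2.82·ey = (-1.7094,-2.8796)
θ=211°: B = A + 1.00·(cos211°, sin211°) = (-0.8572, -0.5150)
θ=211°: |BD| = 10.8694
θ=211°: circle(B,9.00) ∩ circle(D,10.00): a=4.5607, h=7.7589
θ=211°:   candidates: C₊=(3.3307,7.4512) cross=84.334; C₋=(4.0660,-8.0491) cross=-84.334
θ=211°:   branch - wants cross < 0 → take C=(4.0660,-8.0491) (cross=-84.334)
θ=211°: ex = (C−B)/|BC| = (0.5470,-0.8371); ey = (0.8371,0.5470)
θ=211°: P = B + 2.99·ex + -2.82·ey = (-1.5822,-4.5606)
θ=263°: B = A + 1.00·(cos263°, sin263°) = (-0.1219, -0.9925)
θ=263°: |BD| = 10.1704
θ=263°: circle(B,9.00) ∩ circle(D,10.00): a=4.1511, h=7.9855
θ=263°:   candidates: C₊=(3.2301,7.3599) cross=81.216; C₋=(4.7888,-8.5348) cross=-81.216
θ=263°:   branch - wants cross < 0 → take C=(4.7888,-8.5348) (cross=-81.216)
θ=263°: ex = (C−B)/|BC| = (0.5456,-0.8380); ey = (0.8380,0.5456)
θ=263°: P = B + 2.99·ex + -2.82·ey = (-0.8537,-5.0369)

θ=47°: -0.98 -3.03
θ=105°: -1.71 -2.88
θ=211°: -1.58 -4.56
θ=263°: -0.85 -5.04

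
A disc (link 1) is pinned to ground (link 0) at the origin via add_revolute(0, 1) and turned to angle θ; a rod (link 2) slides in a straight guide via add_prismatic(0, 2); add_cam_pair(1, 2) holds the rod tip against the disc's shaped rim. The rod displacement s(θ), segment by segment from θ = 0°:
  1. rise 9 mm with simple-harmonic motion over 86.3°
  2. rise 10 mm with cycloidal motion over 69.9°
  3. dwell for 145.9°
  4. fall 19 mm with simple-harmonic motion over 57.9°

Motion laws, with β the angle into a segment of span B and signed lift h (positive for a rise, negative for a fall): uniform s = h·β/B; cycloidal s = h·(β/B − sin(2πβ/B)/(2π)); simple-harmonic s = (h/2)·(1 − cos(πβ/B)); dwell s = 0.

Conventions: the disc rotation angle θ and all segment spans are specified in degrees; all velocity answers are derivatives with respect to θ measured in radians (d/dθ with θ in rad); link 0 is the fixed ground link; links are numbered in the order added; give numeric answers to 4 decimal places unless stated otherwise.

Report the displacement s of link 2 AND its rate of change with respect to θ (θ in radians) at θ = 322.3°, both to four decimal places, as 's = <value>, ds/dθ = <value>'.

segment 1 (0° to 86.3°, simple-harmonic, h = 9) is passed completely: s = 0.0000 + (9) = 9.0000
segment 2 (86.3° to 156.2°, cycloidal, h = 10) is passed completely: s = 9.0000 + (10) = 19.0000
segment 3 (156.2° to 302.1°, dwell): s unchanged at 19.0000
θ = 322.3° falls in segment 4 (302.1° to 360°, simple-harmonic, h = -19): β = 322.3 − 302.1 = 20.2°, B = 57.9°; Δs = -19/2·(1 − cos(π·0.3489)) = -5.1573; s = 19.0000 − 5.1573 = 13.8427
velocity in seg [302.1°–360°] (simple-harmonic), θ in radians: β = 20.2° = 0.3526 rad, B = 57.9° = 1.0105 rad; ds/dθ = (πh/(2B)) sin(πβ/B) = (π·(-19)/(2·1.0105)) sin(π·0.3489) = -26.267249 mm/rad

s = 13.8427, ds/dθ = -26.2672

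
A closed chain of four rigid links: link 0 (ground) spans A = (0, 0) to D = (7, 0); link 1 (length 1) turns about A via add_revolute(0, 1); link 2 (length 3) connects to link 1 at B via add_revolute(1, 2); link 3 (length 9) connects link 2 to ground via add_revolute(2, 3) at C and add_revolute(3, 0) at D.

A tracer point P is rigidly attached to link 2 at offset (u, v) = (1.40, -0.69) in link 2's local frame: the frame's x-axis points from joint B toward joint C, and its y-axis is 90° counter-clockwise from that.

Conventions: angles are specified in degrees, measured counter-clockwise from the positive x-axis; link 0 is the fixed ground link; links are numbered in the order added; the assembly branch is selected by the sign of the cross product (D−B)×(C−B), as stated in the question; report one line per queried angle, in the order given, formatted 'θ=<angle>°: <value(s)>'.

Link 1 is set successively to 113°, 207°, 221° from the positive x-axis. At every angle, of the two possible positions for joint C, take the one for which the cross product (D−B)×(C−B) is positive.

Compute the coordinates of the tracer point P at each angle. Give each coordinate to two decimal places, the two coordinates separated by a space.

A=(0,0), D=(7.00,0)
θ=113°: B = A + 1.00·(cos113°, sin113°) = (-0.3907, 0.9205)
θ=113°: |BD| = 7.4478
θ=113°: circle(B,3.00) ∩ circle(D,9.00): a=-1.1097, h=2.7872
θ=113°:   candidates: C₊=(-1.1474,3.8235) cross=20.759; C₋=(-1.8364,-1.7082) cross=-20.759
θ=113°:   branch + wants cross > 0 → take C=(-1.1474,3.8235) (cross=20.759)
θ=113°: ex = (C−B)/|BC| = (-0.2522,0.9677); ey = (-0.9677,-0.2522)
θ=113°: P = B + 1.40·ex + -0.69·ey = (-0.0762,2.4493)
θ=207°: B = A + 1.00·(cos207°, sin207°) = (-0.8910, -0.4540)
θ=207°: |BD| = 7.9041
θ=207°: circle(B,3.00) ∩ circle(D,9.00): a=-0.6026, h=2.9389
θ=207°:   candidates: C₊=(-1.6614,2.4454) cross=23.229; C₋=(-1.3238,-3.4226) cross=-23.229
θ=207°:   branch + wants cross > 0 → take C=(-1.6614,2.4454) (cross=23.229)
θ=207°: ex = (C−B)/|BC| = (-0.2568,0.9665); ey = (-0.9665,-0.2568)
θ=207°: P = B + 1.40·ex + -0.69·ey = (-0.5837,1.0763)
θ=221°: B = A + 1.00·(cos221°, sin221°) = (-0.7547, -0.6561)
θ=221°: |BD| = 7.7824
θ=221°: circle(B,3.00) ∩ circle(D,9.00): a=-0.7346, h=2.9087
θ=221°:   candidates: C₊=(-1.7319,2.1803) cross=22.636; C₋=(-1.2415,-3.6163) cross=-22.636
θ=221°:   branch + wants cross > 0 → take C=(-1.7319,2.1803) (cross=22.636)
θ=221°: ex = (C−B)/|BC| = (-0.3257,0.9455); ey = (-0.9455,-0.3257)
θ=221°: P = B + 1.40·ex + -0.69·ey = (-0.5584,0.8923)

θ=113°: -0.08 2.45
θ=207°: -0.58 1.08
θ=221°: -0.56 0.89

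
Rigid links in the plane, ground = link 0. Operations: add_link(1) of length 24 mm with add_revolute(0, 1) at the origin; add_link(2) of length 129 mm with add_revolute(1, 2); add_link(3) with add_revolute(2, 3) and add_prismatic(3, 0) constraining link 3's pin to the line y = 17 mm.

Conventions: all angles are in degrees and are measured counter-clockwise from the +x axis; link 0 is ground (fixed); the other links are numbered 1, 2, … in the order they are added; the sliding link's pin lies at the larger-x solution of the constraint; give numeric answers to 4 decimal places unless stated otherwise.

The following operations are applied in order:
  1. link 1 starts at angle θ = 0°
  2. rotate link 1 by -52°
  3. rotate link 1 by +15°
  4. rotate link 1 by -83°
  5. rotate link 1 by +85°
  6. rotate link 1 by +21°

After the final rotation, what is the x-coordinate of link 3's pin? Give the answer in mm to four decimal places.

geometry: r = 24 mm, L = 129 mm, e = 17 mm; θ starts at 0°
rotate link 1 by -52°: θ ← 0° -52° = -52°
rotate link 1 by +15°: θ ← -52° +15° = -37°
rotate link 1 by -83°: θ ← -37° -83° = -120°
rotate link 1 by +85°: θ ← -120° +85° = -35°
rotate link 1 by +21°: θ ← -35° +21° = -14°
crank pin P = (r cos θ, r sin θ) = (23.287097, -5.806125)
h = r sin θ − e = -5.806125 − 17 = -22.806125
x = r cos θ + √(L² − h²) = 23.287097 + 126.968030 = 150.255127

150.2551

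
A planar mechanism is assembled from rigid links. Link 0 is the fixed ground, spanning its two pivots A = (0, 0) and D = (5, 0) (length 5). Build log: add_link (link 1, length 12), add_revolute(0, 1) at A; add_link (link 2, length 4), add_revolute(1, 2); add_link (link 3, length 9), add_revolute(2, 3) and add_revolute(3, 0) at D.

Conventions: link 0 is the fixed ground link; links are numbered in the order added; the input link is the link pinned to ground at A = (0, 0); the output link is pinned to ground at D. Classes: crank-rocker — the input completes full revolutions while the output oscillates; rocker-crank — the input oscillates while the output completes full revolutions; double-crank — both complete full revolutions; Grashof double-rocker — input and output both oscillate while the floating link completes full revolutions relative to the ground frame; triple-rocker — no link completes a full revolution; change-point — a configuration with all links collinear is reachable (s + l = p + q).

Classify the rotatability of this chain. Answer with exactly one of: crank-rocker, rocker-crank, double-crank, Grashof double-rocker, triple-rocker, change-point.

lengths: ground=5, input=12, coupler=4, output=9
sorted: s=4 (shortest), l=12 (longest), p+q=14
s + l = 16 vs p + q = 14
s + l > p + q → non-Grashof → no link fully rotates → triple-rocker

triple-rocker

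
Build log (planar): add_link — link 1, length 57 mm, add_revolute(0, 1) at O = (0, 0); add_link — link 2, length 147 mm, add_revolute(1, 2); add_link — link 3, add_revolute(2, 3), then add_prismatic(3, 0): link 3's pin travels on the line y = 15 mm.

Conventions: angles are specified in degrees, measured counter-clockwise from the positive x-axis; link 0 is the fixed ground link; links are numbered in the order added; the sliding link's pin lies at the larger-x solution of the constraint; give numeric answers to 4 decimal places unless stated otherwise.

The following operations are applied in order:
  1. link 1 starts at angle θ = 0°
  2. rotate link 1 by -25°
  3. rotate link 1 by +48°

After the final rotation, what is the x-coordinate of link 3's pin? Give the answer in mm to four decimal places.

geometry: r = 57 mm, L = 147 mm, e = 15 mm; θ starts at 0°
rotate link 1 by -25°: θ ← 0° -25° = -25°
rotate link 1 by +48°: θ ← -25° +48° = 23°
crank pin P = (r cos θ, r sin θ) = (52.468777, 22.271674)
h = r sin θ − e = 22.271674 − 15 = 7.271674
x = r cos θ + √(L² − h²) = 52.468777 + 146.820035 = 199.288812

199.2888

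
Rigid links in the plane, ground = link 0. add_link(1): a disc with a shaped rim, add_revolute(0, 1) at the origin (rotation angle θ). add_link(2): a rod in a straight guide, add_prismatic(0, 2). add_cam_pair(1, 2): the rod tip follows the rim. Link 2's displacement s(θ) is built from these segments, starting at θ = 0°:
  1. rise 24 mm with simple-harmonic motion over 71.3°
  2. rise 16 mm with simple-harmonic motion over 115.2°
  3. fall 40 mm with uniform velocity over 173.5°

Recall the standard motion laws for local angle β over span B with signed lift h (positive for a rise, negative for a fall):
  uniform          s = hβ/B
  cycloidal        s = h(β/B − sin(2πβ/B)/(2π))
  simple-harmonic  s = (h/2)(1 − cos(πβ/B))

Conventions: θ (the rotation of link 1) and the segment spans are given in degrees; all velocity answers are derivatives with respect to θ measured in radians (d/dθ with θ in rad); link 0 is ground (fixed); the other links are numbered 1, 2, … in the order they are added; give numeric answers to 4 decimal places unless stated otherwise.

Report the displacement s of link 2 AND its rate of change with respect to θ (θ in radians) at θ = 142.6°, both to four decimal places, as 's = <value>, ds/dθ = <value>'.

segment 1 (0° to 71.3°, simple-harmonic, h = 24) is passed completely: s = 0.0000 + (24) = 24.0000
θ = 142.6° falls in segment 2 (71.3° to 186.5°, simple-harmonic, h = 16): β = 142.6 − 71.3 = 71.3°, B = 115.2°; Δs = 16/2·(1 − cos(π·0.6189)) = 10.9198; s = 24.0000 + 10.9198 = 34.9198
velocity in seg [71.3°–186.5°] (simple-harmonic), θ in radians: β = 71.3° = 1.2444 rad, B = 115.2° = 2.0106 rad; ds/dθ = (πh/(2B)) sin(πβ/B) = (π·16/(2·2.0106)) sin(π·0.6189) = 11.637700 mm/rad

s = 34.9198, ds/dθ = 11.6377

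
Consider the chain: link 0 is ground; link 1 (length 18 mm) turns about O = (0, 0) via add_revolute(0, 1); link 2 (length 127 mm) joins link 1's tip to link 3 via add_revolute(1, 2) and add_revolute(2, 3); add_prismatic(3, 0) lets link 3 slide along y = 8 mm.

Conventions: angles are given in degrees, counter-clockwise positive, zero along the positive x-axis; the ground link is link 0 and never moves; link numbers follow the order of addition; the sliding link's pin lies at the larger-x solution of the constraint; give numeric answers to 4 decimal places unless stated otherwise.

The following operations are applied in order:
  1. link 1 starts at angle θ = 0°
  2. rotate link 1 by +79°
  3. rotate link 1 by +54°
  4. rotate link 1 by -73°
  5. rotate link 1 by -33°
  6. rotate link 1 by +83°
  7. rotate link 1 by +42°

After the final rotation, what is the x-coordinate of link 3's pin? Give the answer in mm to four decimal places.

geometry: r = 18 mm, L = 127 mm, e = 8 mm; θ starts at 0°
rotate link 1 by +79°: θ ← 0° +79° = 79°
rotate link 1 by +54°: θ ← 79° +54° = 133°
rotate link 1 by -73°: θ ← 133° -73° = 60°
rotate link 1 by -33°: θ ← 60° -33° = 27°
rotate link 1 by +83°: θ ← 27° +83° = 110°
rotate link 1 by +42°: θ ← 110° +42° = 152°
crank pin P = (r cos θ, r sin θ) = (-15.893057, 8.450488)
h = r sin θ − e = 8.450488 − 8 = 0.450488
x = r cos θ + √(L² − h²) = -15.893057 + 126.999201 = 111.106144

111.1061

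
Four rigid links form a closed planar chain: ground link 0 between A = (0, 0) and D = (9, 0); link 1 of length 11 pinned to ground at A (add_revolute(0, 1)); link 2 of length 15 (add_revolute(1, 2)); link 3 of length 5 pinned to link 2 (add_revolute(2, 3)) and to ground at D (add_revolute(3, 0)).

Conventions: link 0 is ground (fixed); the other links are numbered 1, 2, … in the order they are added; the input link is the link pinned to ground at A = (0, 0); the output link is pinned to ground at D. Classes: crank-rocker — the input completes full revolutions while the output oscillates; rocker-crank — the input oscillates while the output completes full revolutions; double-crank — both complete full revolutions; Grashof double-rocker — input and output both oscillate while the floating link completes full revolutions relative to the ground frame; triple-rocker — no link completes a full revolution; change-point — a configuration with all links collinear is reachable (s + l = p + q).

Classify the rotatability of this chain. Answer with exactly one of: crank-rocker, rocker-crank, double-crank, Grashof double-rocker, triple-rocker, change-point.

lengths: ground=9, input=11, coupler=15, output=5
sorted: s=5 (shortest), l=15 (longest), p+q=20
s + l = 20 vs p + q = 20
s + l = p + q → change-point (collinear configuration reachable)

change-point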